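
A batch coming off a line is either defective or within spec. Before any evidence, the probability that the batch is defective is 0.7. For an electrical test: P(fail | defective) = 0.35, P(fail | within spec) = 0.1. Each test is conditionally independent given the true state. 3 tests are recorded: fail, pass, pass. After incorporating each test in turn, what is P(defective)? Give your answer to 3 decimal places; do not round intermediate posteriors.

0.810

After 'fail': P(defective) = 0.35·0.7000 / (0.35·0.7000 + 0.1·0.3000) ≈ 0.8909
After 'pass': P(defective) = 0.65·0.8909 / (0.65·0.8909 + 0.9·0.1091) ≈ 0.8550
After 'pass': P(defective) = 0.65·0.8550 / (0.65·0.8550 + 0.9·0.1450) ≈ 0.8099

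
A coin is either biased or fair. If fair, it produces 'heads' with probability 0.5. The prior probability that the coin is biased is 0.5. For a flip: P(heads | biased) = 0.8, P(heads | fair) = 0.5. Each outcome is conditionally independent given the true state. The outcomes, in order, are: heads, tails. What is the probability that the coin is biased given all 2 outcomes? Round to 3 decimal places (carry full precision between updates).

After 'heads': P(biased) = 0.8·0.5000 / (0.8·0.5000 + 0.5·0.5000) ≈ 0.6154
After 'tails': P(biased) = 0.2·0.6154 / (0.2·0.6154 + 0.5·0.3846) ≈ 0.3902

0.390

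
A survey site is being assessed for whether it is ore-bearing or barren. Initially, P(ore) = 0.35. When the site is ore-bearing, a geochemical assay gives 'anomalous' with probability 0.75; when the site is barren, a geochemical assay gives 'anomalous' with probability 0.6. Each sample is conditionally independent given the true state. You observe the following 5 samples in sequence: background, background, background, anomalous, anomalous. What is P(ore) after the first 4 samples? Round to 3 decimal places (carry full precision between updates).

After 'background': P(ore) = 0.25·0.3500 / (0.25·0.3500 + 0.4·0.6500) ≈ 0.2518
After 'background': P(ore) = 0.25·0.2518 / (0.25·0.2518 + 0.4·0.7482) ≈ 0.1738
After 'background': P(ore) = 0.25·0.1738 / (0.25·0.1738 + 0.4·0.8262) ≈ 0.1162
After 'anomalous': P(ore) = 0.75·0.1162 / (0.75·0.1162 + 0.6·0.8838) ≈ 0.1411

0.141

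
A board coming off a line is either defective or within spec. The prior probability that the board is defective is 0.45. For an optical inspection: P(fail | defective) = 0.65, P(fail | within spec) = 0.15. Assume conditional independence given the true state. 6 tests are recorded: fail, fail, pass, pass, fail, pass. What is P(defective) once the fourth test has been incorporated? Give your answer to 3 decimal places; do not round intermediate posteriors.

After 'fail': P(defective) = 0.65·0.4500 / (0.65·0.4500 + 0.15·0.5500) ≈ 0.7800
After 'fail': P(defective) = 0.65·0.7800 / (0.65·0.7800 + 0.15·0.2200) ≈ 0.9389
After 'pass': P(defective) = 0.35·0.9389 / (0.35·0.9389 + 0.85·0.0611) ≈ 0.8635
After 'pass': P(defective) = 0.35·0.8635 / (0.35·0.8635 + 0.85·0.1365) ≈ 0.7226

0.723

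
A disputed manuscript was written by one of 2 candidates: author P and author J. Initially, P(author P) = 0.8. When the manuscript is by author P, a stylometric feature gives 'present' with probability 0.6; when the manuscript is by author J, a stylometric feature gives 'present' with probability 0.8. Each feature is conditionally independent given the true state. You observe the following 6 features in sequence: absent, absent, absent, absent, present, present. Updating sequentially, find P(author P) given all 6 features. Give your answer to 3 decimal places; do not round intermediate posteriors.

Each posterior becomes the prior for the next update.
After 'absent': P(author P) = 0.4·0.8000 / (0.4·0.8000 + 0.2·0.2000) ≈ 0.8889
After 'absent': P(author P) = 0.4·0.8889 / (0.4·0.8889 + 0.2·0.1111) ≈ 0.9412
After 'absent': P(author P) = 0.4·0.9412 / (0.4·0.9412 + 0.2·0.0588) ≈ 0.9697
After 'absent': P(author P) = 0.4·0.9697 / (0.4·0.9697 + 0.2·0.0303) ≈ 0.9846
After 'present': P(author P) = 0.6·0.9846 / (0.6·0.9846 + 0.8·0.0154) ≈ 0.9796
After 'present': P(author P) = 0.6·0.9796 / (0.6·0.9796 + 0.8·0.0204) ≈ 0.9730

0.973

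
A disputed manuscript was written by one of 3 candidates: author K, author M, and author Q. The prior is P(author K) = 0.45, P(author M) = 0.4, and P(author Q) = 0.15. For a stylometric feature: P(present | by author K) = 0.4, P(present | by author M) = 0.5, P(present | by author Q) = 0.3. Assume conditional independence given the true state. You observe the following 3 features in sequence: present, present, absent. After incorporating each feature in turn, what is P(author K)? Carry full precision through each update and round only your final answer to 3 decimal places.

0.421

Each posterior becomes the prior for the next update.
After 'present': normaliser = 0.4·0.4500 + 0.5·0.4000 + 0.3·0.1500; P(author K) ≈ 0.4235, P(author M) ≈ 0.4706, P(author Q) ≈ 0.1059
After 'present': normaliser = 0.4·0.4235 + 0.5·0.4706 + 0.3·0.1059; P(author K) ≈ 0.3881, P(author M) ≈ 0.5391, P(author Q) ≈ 0.0728
After 'absent': normaliser = 0.6·0.3881 + 0.5·0.5391 + 0.7·0.0728; P(author K) ≈ 0.4208, P(author M) ≈ 0.4871, P(author Q) ≈ 0.0921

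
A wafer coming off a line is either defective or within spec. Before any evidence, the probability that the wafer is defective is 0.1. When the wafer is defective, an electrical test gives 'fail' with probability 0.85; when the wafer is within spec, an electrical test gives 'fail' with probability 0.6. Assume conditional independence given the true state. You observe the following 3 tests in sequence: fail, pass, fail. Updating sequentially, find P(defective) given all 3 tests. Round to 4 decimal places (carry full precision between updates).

After 'fail': P(defective) = 0.85·0.1000 / (0.85·0.1000 + 0.6·0.9000) ≈ 0.1360
After 'pass': P(defective) = 0.15·0.1360 / (0.15·0.1360 + 0.4·0.8640) ≈ 0.0557
After 'fail': P(defective) = 0.85·0.0557 / (0.85·0.0557 + 0.6·0.9443) ≈ 0.0772

0.0772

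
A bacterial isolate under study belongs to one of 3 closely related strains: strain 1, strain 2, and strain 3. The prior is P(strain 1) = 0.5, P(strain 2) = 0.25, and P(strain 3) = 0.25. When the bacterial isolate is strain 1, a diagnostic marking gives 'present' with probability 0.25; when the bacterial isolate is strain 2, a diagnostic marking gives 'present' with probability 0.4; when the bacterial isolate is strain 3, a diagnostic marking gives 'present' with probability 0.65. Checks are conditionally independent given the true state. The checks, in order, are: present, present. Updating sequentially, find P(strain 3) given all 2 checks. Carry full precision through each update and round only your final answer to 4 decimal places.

After 'present': normaliser = 0.25·0.5000 + 0.4·0.2500 + 0.65·0.2500; P(strain 1) ≈ 0.3226, P(strain 2) ≈ 0.2581, P(strain 3) ≈ 0.4194
After 'present': normaliser = 0.25·0.3226 + 0.4·0.2581 + 0.65·0.4194; P(strain 1) ≈ 0.1767, P(strain 2) ≈ 0.2261, P(strain 3) ≈ 0.5972

0.5972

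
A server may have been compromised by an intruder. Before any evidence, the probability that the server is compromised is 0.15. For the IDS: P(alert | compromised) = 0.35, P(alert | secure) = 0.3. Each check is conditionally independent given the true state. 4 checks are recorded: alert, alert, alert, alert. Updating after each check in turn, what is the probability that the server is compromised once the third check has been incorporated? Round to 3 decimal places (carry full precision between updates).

0.219

After 'alert': P(compromised) = 0.35·0.1500 / (0.35·0.1500 + 0.3·0.8500) ≈ 0.1707
After 'alert': P(compromised) = 0.35·0.1707 / (0.35·0.1707 + 0.3·0.8293) ≈ 0.1937
After 'alert': P(compromised) = 0.35·0.1937 / (0.35·0.1937 + 0.3·0.8063) ≈ 0.2189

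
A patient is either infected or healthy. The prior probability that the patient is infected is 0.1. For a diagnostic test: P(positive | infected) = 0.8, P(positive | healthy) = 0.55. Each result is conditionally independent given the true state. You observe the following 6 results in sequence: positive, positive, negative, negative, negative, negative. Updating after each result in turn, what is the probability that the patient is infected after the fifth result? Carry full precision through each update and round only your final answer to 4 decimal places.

Each posterior becomes the prior for the next update.
After 'positive': P(infected) = 0.8·0.1000 / (0.8·0.1000 + 0.55·0.9000) ≈ 0.1391
After 'positive': P(infected) = 0.8·0.1391 / (0.8·0.1391 + 0.55·0.8609) ≈ 0.1903
After 'negative': P(infected) = 0.2·0.1903 / (0.2·0.1903 + 0.45·0.8097) ≈ 0.0946
After 'negative': P(infected) = 0.2·0.0946 / (0.2·0.0946 + 0.45·0.9054) ≈ 0.0444
After 'negative': P(infected) = 0.2·0.0444 / (0.2·0.0444 + 0.45·0.9556) ≈ 0.0202

0.0202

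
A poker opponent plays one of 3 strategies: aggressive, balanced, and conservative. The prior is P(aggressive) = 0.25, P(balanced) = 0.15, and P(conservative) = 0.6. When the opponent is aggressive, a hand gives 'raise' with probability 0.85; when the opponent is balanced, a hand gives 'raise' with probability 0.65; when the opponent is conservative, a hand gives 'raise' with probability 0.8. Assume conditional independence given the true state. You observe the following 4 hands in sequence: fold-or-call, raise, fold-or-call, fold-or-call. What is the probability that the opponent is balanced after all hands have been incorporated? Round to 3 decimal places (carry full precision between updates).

0.478

After 'fold-or-call': normaliser = 0.15·0.2500 + 0.35·0.1500 + 0.2·0.6000; P(aggressive) ≈ 0.1786, P(balanced) ≈ 0.2500, P(conservative) ≈ 0.5714
After 'raise': normaliser = 0.85·0.1786 + 0.65·0.2500 + 0.8·0.5714; P(aggressive) ≈ 0.1968, P(balanced) ≈ 0.2106, P(conservative) ≈ 0.5926
After 'fold-or-call': normaliser = 0.15·0.1968 + 0.35·0.2106 + 0.2·0.5926; P(aggressive) ≈ 0.1331, P(balanced) ≈ 0.3325, P(conservative) ≈ 0.5344
After 'fold-or-call': normaliser = 0.15·0.1331 + 0.35·0.3325 + 0.2·0.5344; P(aggressive) ≈ 0.0821, P(balanced) ≈ 0.4784, P(conservative) ≈ 0.4395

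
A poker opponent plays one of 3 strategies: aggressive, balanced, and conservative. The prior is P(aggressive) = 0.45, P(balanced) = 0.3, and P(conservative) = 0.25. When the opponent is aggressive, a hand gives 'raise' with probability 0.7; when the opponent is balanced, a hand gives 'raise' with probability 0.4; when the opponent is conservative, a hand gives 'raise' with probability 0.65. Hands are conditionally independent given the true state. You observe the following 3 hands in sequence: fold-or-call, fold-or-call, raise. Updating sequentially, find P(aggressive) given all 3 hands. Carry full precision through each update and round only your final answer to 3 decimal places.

Each posterior becomes the prior for the next update.
After 'fold-or-call': normaliser = 0.3·0.4500 + 0.6·0.3000 + 0.35·0.2500; P(aggressive) ≈ 0.3354, P(balanced) ≈ 0.4472, P(conservative) ≈ 0.2174
After 'fold-or-call': normaliser = 0.3·0.3354 + 0.6·0.4472 + 0.35·0.2174; P(aggressive) ≈ 0.2261, P(balanced) ≈ 0.6029, P(conservative) ≈ 0.1710
After 'raise': normaliser = 0.7·0.2261 + 0.4·0.6029 + 0.65·0.1710; P(aggressive) ≈ 0.3100, P(balanced) ≈ 0.4724, P(conservative) ≈ 0.2177

0.310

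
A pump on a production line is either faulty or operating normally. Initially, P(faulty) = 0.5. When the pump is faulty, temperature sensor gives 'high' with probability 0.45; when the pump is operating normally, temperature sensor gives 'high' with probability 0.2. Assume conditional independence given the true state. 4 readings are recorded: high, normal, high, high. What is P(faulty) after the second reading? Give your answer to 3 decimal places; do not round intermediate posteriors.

Apply Bayes' rule sequentially, carrying P(faulty) forward.
After 'high': P(faulty) = 0.45·0.5000 / (0.45·0.5000 + 0.2·0.5000) ≈ 0.6923
After 'normal': P(faulty) = 0.55·0.6923 / (0.55·0.6923 + 0.8·0.3077) ≈ 0.6074

0.607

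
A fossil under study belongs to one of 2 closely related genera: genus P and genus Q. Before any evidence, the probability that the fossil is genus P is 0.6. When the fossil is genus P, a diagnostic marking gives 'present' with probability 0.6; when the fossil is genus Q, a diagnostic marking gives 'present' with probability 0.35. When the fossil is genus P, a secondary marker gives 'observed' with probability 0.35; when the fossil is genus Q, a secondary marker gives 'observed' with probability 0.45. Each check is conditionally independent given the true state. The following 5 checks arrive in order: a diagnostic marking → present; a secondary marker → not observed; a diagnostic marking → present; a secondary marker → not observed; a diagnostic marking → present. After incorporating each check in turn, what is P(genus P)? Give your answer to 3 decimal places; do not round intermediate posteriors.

Apply Bayes' rule sequentially, carrying P(genus P) forward.
After a diagnostic marking='present': P(genus P) = 0.6·0.6000 / (0.6·0.6000 + 0.35·0.4000) ≈ 0.7200
After a secondary marker='not observed': P(genus P) = 0.65·0.7200 / (0.65·0.7200 + 0.55·0.2800) ≈ 0.7524
After a diagnostic marking='present': P(genus P) = 0.6·0.7524 / (0.6·0.7524 + 0.35·0.2476) ≈ 0.8390
After a secondary marker='not observed': P(genus P) = 0.65·0.8390 / (0.65·0.8390 + 0.55·0.1610) ≈ 0.8603
After a diagnostic marking='present': P(genus P) = 0.6·0.8603 / (0.6·0.8603 + 0.35·0.1397) ≈ 0.9135

0.913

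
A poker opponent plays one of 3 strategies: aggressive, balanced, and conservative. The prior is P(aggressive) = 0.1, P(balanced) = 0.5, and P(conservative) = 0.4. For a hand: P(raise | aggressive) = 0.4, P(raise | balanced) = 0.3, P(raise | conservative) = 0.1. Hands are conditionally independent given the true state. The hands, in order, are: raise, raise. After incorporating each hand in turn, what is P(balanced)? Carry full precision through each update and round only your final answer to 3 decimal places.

Each posterior becomes the prior for the next update.
After 'raise': normaliser = 0.4·0.1000 + 0.3·0.5000 + 0.1·0.4000; P(aggressive) ≈ 0.1739, P(balanced) ≈ 0.6522, P(conservative) ≈ 0.1739
After 'raise': normaliser = 0.4·0.1739 + 0.3·0.6522 + 0.1·0.1739; P(aggressive) ≈ 0.2462, P(balanced) ≈ 0.6923, P(conservative) ≈ 0.0615

0.692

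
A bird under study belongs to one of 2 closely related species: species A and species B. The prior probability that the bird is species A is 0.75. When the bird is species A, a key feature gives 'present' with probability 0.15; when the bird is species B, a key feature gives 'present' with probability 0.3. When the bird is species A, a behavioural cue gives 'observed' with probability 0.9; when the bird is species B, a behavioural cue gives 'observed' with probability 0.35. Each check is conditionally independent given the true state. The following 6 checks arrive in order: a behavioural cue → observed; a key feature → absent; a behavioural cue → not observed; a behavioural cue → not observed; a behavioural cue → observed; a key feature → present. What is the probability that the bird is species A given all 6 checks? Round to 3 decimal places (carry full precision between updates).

After a behavioural cue='observed': P(species A) = 0.9·0.7500 / (0.9·0.7500 + 0.35·0.2500) ≈ 0.8852
After a key feature='absent': P(species A) = 0.85·0.8852 / (0.85·0.8852 + 0.7·0.1148) ≈ 0.9035
After a behavioural cue='not observed': P(species A) = 0.1·0.9035 / (0.1·0.9035 + 0.65·0.0965) ≈ 0.5904
After a behavioural cue='not observed': P(species A) = 0.1·0.5904 / (0.1·0.5904 + 0.65·0.4096) ≈ 0.1815
After a behavioural cue='observed': P(species A) = 0.9·0.1815 / (0.9·0.1815 + 0.35·0.8185) ≈ 0.3631
After a key feature='present': P(species A) = 0.15·0.3631 / (0.15·0.3631 + 0.3·0.6369) ≈ 0.2218

0.222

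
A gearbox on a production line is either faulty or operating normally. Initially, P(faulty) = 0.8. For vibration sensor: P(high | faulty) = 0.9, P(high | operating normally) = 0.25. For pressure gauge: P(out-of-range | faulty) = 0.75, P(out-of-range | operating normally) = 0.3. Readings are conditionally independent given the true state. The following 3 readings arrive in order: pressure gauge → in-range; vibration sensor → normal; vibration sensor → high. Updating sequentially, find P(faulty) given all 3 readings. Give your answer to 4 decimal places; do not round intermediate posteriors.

After pressure gauge='in-range': P(faulty) = 0.25·0.8000 / (0.25·0.8000 + 0.7·0.2000) ≈ 0.5882
After vibration sensor='normal': P(faulty) = 0.1·0.5882 / (0.1·0.5882 + 0.75·0.4118) ≈ 0.1600
After vibration sensor='high': P(faulty) = 0.9·0.1600 / (0.9·0.1600 + 0.25·0.8400) ≈ 0.4068

0.4068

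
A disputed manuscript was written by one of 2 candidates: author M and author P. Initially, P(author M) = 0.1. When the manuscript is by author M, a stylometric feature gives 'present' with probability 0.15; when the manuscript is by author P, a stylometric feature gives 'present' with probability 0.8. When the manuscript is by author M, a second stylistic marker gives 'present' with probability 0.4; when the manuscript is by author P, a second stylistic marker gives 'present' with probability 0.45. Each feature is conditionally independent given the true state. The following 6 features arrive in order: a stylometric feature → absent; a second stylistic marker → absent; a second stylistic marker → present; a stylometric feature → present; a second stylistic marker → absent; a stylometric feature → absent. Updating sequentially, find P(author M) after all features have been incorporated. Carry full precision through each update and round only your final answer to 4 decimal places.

Apply Bayes' rule sequentially, carrying P(author M) forward.
After a stylometric feature='absent': P(author M) = 0.85·0.1000 / (0.85·0.1000 + 0.2·0.9000) ≈ 0.3208
After a second stylistic marker='absent': P(author M) = 0.6·0.3208 / (0.6·0.3208 + 0.55·0.6792) ≈ 0.3400
After a second stylistic marker='present': P(author M) = 0.4·0.3400 / (0.4·0.3400 + 0.45·0.6600) ≈ 0.3141
After a stylometric feature='present': P(author M) = 0.15·0.3141 / (0.15·0.3141 + 0.8·0.6859) ≈ 0.0791
After a second stylistic marker='absent': P(author M) = 0.6·0.0791 / (0.6·0.0791 + 0.55·0.9209) ≈ 0.0856
After a stylometric feature='absent': P(author M) = 0.85·0.0856 / (0.85·0.0856 + 0.2·0.9144) ≈ 0.2847

0.2847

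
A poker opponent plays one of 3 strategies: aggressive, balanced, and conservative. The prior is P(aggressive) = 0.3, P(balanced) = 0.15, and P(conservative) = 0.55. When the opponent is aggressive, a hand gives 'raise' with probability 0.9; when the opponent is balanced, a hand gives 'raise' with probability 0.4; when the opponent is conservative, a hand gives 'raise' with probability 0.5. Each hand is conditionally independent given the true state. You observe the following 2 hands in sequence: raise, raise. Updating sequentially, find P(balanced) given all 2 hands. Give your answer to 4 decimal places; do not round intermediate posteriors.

After 'raise': normaliser = 0.9·0.3000 + 0.4·0.1500 + 0.5·0.5500; P(aggressive) ≈ 0.4463, P(balanced) ≈ 0.0992, P(conservative) ≈ 0.4545
After 'raise': normaliser = 0.9·0.4463 + 0.4·0.0992 + 0.5·0.4545; P(aggressive) ≈ 0.6007, P(balanced) ≈ 0.0593, P(conservative) ≈ 0.3399

0.0593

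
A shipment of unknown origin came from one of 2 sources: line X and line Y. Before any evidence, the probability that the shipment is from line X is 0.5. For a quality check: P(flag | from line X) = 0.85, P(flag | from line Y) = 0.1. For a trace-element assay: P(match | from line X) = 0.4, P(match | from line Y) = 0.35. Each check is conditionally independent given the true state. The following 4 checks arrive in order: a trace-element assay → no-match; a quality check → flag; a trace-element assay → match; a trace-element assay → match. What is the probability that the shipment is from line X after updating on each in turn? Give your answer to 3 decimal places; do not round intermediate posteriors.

0.911

After a trace-element assay='no-match': P(line X) = 0.6·0.5000 / (0.6·0.5000 + 0.65·0.5000) ≈ 0.4800
After a quality check='flag': P(line X) = 0.85·0.4800 / (0.85·0.4800 + 0.1·0.5200) ≈ 0.8870
After a trace-element assay='match': P(line X) = 0.4·0.8870 / (0.4·0.8870 + 0.35·0.1130) ≈ 0.8997
After a trace-element assay='match': P(line X) = 0.4·0.8997 / (0.4·0.8997 + 0.35·0.1003) ≈ 0.9111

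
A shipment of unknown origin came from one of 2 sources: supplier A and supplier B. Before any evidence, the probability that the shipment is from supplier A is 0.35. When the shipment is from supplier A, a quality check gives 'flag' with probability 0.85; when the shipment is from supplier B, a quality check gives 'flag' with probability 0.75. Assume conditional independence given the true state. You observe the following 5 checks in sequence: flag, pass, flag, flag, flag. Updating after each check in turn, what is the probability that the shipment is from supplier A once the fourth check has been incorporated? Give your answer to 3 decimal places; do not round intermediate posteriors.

0.320

After 'flag': P(supplier A) = 0.85·0.3500 / (0.85·0.3500 + 0.75·0.6500) ≈ 0.3790
After 'pass': P(supplier A) = 0.15·0.3790 / (0.15·0.3790 + 0.25·0.6210) ≈ 0.2680
After 'flag': P(supplier A) = 0.85·0.2680 / (0.85·0.2680 + 0.75·0.7320) ≈ 0.2933
After 'flag': P(supplier A) = 0.85·0.2933 / (0.85·0.2933 + 0.75·0.7067) ≈ 0.3199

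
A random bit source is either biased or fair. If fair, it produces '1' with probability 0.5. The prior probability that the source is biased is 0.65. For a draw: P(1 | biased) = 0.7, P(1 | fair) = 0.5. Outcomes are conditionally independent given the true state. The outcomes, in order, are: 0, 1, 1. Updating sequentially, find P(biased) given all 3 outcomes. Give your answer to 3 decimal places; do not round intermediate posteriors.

0.686

After '0': P(biased) = 0.3·0.6500 / (0.3·0.6500 + 0.5·0.3500) ≈ 0.5270
After '1': P(biased) = 0.7·0.5270 / (0.7·0.5270 + 0.5·0.4730) ≈ 0.6094
After '1': P(biased) = 0.7·0.6094 / (0.7·0.6094 + 0.5·0.3906) ≈ 0.6859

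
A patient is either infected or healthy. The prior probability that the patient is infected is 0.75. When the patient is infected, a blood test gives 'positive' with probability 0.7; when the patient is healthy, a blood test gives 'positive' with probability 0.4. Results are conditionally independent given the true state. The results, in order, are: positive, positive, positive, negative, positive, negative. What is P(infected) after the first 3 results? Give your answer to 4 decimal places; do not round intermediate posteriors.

After 'positive': P(infected) = 0.7·0.7500 / (0.7·0.7500 + 0.4·0.2500) ≈ 0.8400
After 'positive': P(infected) = 0.7·0.8400 / (0.7·0.8400 + 0.4·0.1600) ≈ 0.9018
After 'positive': P(infected) = 0.7·0.9018 / (0.7·0.9018 + 0.4·0.0982) ≈ 0.9414

0.9414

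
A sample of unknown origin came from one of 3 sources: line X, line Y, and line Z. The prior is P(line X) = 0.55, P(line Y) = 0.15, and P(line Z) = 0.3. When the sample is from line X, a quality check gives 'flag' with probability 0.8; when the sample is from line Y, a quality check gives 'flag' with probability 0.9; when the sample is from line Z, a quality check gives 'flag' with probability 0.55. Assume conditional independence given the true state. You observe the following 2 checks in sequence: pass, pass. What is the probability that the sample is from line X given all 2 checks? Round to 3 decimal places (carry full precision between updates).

After 'pass': normaliser = 0.2·0.5500 + 0.1·0.1500 + 0.45·0.3000; P(line X) ≈ 0.4231, P(line Y) ≈ 0.0577, P(line Z) ≈ 0.5192
After 'pass': normaliser = 0.2·0.4231 + 0.1·0.0577 + 0.45·0.5192; P(line X) ≈ 0.2611, P(line Y) ≈ 0.0178, P(line Z) ≈ 0.7211

0.261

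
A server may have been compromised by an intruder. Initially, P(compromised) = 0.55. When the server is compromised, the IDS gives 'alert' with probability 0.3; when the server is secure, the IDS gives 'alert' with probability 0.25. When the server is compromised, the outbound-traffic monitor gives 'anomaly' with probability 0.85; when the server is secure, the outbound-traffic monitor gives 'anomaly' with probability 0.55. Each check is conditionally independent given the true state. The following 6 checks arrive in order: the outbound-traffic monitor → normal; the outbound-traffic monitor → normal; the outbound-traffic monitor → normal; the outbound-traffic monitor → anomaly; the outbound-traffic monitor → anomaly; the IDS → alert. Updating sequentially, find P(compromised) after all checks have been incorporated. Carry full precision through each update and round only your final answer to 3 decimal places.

Each posterior becomes the prior for the next update.
After the outbound-traffic monitor='normal': P(compromised) = 0.15·0.5500 / (0.15·0.5500 + 0.45·0.4500) ≈ 0.2895
After the outbound-traffic monitor='normal': P(compromised) = 0.15·0.2895 / (0.15·0.2895 + 0.45·0.7105) ≈ 0.1196
After the outbound-traffic monitor='normal': P(compromised) = 0.15·0.1196 / (0.15·0.1196 + 0.45·0.8804) ≈ 0.0433
After the outbound-traffic monitor='anomaly': P(compromised) = 0.85·0.0433 / (0.85·0.0433 + 0.55·0.9567) ≈ 0.0654
After the outbound-traffic monitor='anomaly': P(compromised) = 0.85·0.0654 / (0.85·0.0654 + 0.55·0.9346) ≈ 0.0976
After the IDS='alert': P(compromised) = 0.3·0.0976 / (0.3·0.0976 + 0.25·0.9024) ≈ 0.1148

0.115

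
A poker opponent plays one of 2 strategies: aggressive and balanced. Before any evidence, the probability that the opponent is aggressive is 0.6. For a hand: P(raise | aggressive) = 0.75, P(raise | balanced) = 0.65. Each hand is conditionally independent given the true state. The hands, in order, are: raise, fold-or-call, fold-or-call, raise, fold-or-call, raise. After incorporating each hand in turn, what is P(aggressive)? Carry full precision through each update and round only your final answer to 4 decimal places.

0.4564

After 'raise': P(aggressive) = 0.75·0.6000 / (0.75·0.6000 + 0.65·0.4000) ≈ 0.6338
After 'fold-or-call': P(aggressive) = 0.25·0.6338 / (0.25·0.6338 + 0.35·0.3662) ≈ 0.5528
After 'fold-or-call': P(aggressive) = 0.25·0.5528 / (0.25·0.5528 + 0.35·0.4472) ≈ 0.4689
After 'raise': P(aggressive) = 0.75·0.4689 / (0.75·0.4689 + 0.65·0.5311) ≈ 0.5047
After 'fold-or-call': P(aggressive) = 0.25·0.5047 / (0.25·0.5047 + 0.35·0.4953) ≈ 0.4212
After 'raise': P(aggressive) = 0.75·0.4212 / (0.75·0.4212 + 0.65·0.5788) ≈ 0.4564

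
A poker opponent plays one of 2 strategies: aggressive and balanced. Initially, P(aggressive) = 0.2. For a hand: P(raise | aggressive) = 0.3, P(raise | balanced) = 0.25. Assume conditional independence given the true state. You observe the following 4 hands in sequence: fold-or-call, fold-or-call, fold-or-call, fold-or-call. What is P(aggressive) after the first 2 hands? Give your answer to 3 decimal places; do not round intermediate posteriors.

0.179

Each posterior becomes the prior for the next update.
After 'fold-or-call': P(aggressive) = 0.7·0.2000 / (0.7·0.2000 + 0.75·0.8000) ≈ 0.1892
After 'fold-or-call': P(aggressive) = 0.7·0.1892 / (0.7·0.1892 + 0.75·0.8108) ≈ 0.1788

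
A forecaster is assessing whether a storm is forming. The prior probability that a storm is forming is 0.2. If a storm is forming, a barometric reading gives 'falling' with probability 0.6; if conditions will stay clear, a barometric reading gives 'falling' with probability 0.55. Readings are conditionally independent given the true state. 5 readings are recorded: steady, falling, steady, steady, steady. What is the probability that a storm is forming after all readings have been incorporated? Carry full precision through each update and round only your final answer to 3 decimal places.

After 'steady': P(storm) = 0.4·0.2000 / (0.4·0.2000 + 0.45·0.8000) ≈ 0.1818
After 'falling': P(storm) = 0.6·0.1818 / (0.6·0.1818 + 0.55·0.8182) ≈ 0.1951
After 'steady': P(storm) = 0.4·0.1951 / (0.4·0.1951 + 0.45·0.8049) ≈ 0.1773
After 'steady': P(storm) = 0.4·0.1773 / (0.4·0.1773 + 0.45·0.8227) ≈ 0.1608
After 'steady': P(storm) = 0.4·0.1608 / (0.4·0.1608 + 0.45·0.8392) ≈ 0.1455

0.145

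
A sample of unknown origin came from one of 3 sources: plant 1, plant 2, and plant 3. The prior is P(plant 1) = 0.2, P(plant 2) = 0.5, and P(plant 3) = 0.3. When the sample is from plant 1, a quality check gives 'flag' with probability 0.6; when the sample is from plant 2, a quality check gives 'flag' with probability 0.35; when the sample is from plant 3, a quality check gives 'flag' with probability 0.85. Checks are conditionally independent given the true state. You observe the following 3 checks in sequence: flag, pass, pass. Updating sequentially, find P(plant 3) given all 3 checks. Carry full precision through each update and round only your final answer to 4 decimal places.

After 'flag': normaliser = 0.6·0.2000 + 0.35·0.5000 + 0.85·0.3000; P(plant 1) ≈ 0.2182, P(plant 2) ≈ 0.3182, P(plant 3) ≈ 0.4636
After 'pass': normaliser = 0.4·0.2182 + 0.65·0.3182 + 0.15·0.4636; P(plant 1) ≈ 0.2400, P(plant 2) ≈ 0.5687, P(plant 3) ≈ 0.1913
After 'pass': normaliser = 0.4·0.2400 + 0.65·0.5687 + 0.15·0.1913; P(plant 1) ≈ 0.1942, P(plant 2) ≈ 0.7478, P(plant 3) ≈ 0.0580

0.0580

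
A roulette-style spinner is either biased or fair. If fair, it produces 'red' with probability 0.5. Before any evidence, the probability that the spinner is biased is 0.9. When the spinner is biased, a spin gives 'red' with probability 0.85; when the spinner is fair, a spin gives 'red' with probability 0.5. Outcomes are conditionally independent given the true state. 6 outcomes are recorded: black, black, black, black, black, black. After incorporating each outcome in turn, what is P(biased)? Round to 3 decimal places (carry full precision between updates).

0.007

After 'black': P(biased) = 0.15·0.9000 / (0.15·0.9000 + 0.5·0.1000) ≈ 0.7297
After 'black': P(biased) = 0.15·0.7297 / (0.15·0.7297 + 0.5·0.2703) ≈ 0.4475
After 'black': P(biased) = 0.15·0.4475 / (0.15·0.4475 + 0.5·0.5525) ≈ 0.1955
After 'black': P(biased) = 0.15·0.1955 / (0.15·0.1955 + 0.5·0.8045) ≈ 0.0679
After 'black': P(biased) = 0.15·0.0679 / (0.15·0.0679 + 0.5·0.9321) ≈ 0.0214
After 'black': P(biased) = 0.15·0.0214 / (0.15·0.0214 + 0.5·0.9786) ≈ 0.0065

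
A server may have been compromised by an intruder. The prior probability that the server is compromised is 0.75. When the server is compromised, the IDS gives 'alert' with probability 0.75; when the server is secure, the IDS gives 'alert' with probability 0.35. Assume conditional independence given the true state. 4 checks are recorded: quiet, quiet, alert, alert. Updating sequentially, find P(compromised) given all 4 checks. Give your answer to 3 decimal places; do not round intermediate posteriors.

0.671

After 'quiet': P(compromised) = 0.25·0.7500 / (0.25·0.7500 + 0.65·0.2500) ≈ 0.5357
After 'quiet': P(compromised) = 0.25·0.5357 / (0.25·0.5357 + 0.65·0.4643) ≈ 0.3074
After 'alert': P(compromised) = 0.75·0.3074 / (0.75·0.3074 + 0.35·0.6926) ≈ 0.4874
After 'alert': P(compromised) = 0.75·0.4874 / (0.75·0.4874 + 0.35·0.5126) ≈ 0.6708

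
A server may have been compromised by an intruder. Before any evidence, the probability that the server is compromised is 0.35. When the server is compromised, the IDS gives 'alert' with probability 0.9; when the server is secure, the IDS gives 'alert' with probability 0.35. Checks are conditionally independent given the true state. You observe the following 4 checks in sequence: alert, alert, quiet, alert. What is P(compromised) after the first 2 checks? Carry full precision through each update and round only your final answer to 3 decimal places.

0.781

After 'alert': P(compromised) = 0.9·0.3500 / (0.9·0.3500 + 0.35·0.6500) ≈ 0.5806
After 'alert': P(compromised) = 0.9·0.5806 / (0.9·0.5806 + 0.35·0.4194) ≈ 0.7807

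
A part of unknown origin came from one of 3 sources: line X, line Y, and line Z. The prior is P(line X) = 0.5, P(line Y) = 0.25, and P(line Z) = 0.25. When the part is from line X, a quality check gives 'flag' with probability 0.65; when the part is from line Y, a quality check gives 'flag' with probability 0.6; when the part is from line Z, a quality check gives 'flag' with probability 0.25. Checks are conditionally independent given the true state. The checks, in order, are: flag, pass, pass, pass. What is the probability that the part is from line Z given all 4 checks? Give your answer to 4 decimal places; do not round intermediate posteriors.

After 'flag': normaliser = 0.65·0.5000 + 0.6·0.2500 + 0.25·0.2500; P(line X) ≈ 0.6047, P(line Y) ≈ 0.2791, P(line Z) ≈ 0.1163
After 'pass': normaliser = 0.35·0.6047 + 0.4·0.2791 + 0.75·0.1163; P(line X) ≈ 0.5156, P(line Y) ≈ 0.2720, P(line Z) ≈ 0.2125
After 'pass': normaliser = 0.35·0.5156 + 0.4·0.2720 + 0.75·0.2125; P(line X) ≈ 0.4023, P(line Y) ≈ 0.2425, P(line Z) ≈ 0.3552
After 'pass': normaliser = 0.35·0.4023 + 0.4·0.2425 + 0.75·0.3552; P(line X) ≈ 0.2792, P(line Y) ≈ 0.1924, P(line Z) ≈ 0.5284

0.5284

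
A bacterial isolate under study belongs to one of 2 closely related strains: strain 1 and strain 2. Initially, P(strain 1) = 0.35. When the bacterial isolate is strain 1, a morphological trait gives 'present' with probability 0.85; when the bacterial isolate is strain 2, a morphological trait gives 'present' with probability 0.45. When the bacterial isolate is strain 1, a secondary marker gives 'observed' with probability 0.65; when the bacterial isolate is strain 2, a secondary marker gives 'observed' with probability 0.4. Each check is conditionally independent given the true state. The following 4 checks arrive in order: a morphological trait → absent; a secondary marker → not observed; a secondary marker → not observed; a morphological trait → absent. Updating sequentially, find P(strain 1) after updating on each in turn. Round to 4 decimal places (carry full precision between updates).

Apply Bayes' rule sequentially, carrying P(strain 1) forward.
After a morphological trait='absent': P(strain 1) = 0.15·0.3500 / (0.15·0.3500 + 0.55·0.6500) ≈ 0.1280
After a secondary marker='not observed': P(strain 1) = 0.35·0.1280 / (0.35·0.1280 + 0.6·0.8720) ≈ 0.0789
After a secondary marker='not observed': P(strain 1) = 0.35·0.0789 / (0.35·0.0789 + 0.6·0.9211) ≈ 0.0476
After a morphological trait='absent': P(strain 1) = 0.15·0.0476 / (0.15·0.0476 + 0.55·0.9524) ≈ 0.0134

0.0134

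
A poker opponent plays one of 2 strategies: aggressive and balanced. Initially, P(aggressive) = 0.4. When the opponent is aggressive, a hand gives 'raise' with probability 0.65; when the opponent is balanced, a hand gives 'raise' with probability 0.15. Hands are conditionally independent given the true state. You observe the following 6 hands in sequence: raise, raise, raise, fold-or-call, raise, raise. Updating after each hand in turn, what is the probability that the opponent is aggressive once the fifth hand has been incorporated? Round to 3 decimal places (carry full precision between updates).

Apply Bayes' rule sequentially, carrying P(aggressive) forward.
After 'raise': P(aggressive) = 0.65·0.4000 / (0.65·0.4000 + 0.15·0.6000) ≈ 0.7429
After 'raise': P(aggressive) = 0.65·0.7429 / (0.65·0.7429 + 0.15·0.2571) ≈ 0.9260
After 'raise': P(aggressive) = 0.65·0.9260 / (0.65·0.9260 + 0.15·0.0740) ≈ 0.9819
After 'fold-or-call': P(aggressive) = 0.35·0.9819 / (0.35·0.9819 + 0.85·0.0181) ≈ 0.9571
After 'raise': P(aggressive) = 0.65·0.9571 / (0.65·0.9571 + 0.15·0.0429) ≈ 0.9898

0.990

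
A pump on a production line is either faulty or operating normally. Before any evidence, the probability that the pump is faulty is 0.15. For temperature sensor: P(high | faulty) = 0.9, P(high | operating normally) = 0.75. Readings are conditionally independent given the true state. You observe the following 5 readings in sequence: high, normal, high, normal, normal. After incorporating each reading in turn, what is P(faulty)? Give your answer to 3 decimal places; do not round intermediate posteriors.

0.016

After 'high': P(faulty) = 0.9·0.1500 / (0.9·0.1500 + 0.75·0.8500) ≈ 0.1748
After 'normal': P(faulty) = 0.1·0.1748 / (0.1·0.1748 + 0.25·0.8252) ≈ 0.0781
After 'high': P(faulty) = 0.9·0.0781 / (0.9·0.0781 + 0.75·0.9219) ≈ 0.0923
After 'normal': P(faulty) = 0.1·0.0923 / (0.1·0.0923 + 0.25·0.9077) ≈ 0.0391
After 'normal': P(faulty) = 0.1·0.0391 / (0.1·0.0391 + 0.25·0.9609) ≈ 0.0160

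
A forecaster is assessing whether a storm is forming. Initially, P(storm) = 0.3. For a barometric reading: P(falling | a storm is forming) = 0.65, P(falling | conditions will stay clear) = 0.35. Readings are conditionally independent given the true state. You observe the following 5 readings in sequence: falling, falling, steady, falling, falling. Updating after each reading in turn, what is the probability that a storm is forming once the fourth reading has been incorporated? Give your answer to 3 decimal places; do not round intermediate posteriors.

0.596

After 'falling': P(storm) = 0.65·0.3000 / (0.65·0.3000 + 0.35·0.7000) ≈ 0.4432
After 'falling': P(storm) = 0.65·0.4432 / (0.65·0.4432 + 0.35·0.5568) ≈ 0.5965
After 'steady': P(storm) = 0.35·0.5965 / (0.35·0.5965 + 0.65·0.4035) ≈ 0.4432
After 'falling': P(storm) = 0.65·0.4432 / (0.65·0.4432 + 0.35·0.5568) ≈ 0.5965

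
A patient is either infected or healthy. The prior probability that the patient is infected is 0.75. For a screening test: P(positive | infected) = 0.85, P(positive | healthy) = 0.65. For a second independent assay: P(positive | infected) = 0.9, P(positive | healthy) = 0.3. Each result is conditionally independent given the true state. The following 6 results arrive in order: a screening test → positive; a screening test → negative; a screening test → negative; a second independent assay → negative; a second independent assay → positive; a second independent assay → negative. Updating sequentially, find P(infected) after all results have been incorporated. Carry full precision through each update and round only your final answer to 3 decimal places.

Apply Bayes' rule sequentially, carrying P(infected) forward.
After a screening test='positive': P(infected) = 0.85·0.7500 / (0.85·0.7500 + 0.65·0.2500) ≈ 0.7969
After a screening test='negative': P(infected) = 0.15·0.7969 / (0.15·0.7969 + 0.35·0.2031) ≈ 0.6270
After a screening test='negative': P(infected) = 0.15·0.6270 / (0.15·0.6270 + 0.35·0.3730) ≈ 0.4188
After a second independent assay='negative': P(infected) = 0.1·0.4188 / (0.1·0.4188 + 0.7·0.5812) ≈ 0.0933
After a second independent assay='positive': P(infected) = 0.9·0.0933 / (0.9·0.0933 + 0.3·0.9067) ≈ 0.2359
After a second independent assay='negative': P(infected) = 0.1·0.2359 / (0.1·0.2359 + 0.7·0.7641) ≈ 0.0423

0.042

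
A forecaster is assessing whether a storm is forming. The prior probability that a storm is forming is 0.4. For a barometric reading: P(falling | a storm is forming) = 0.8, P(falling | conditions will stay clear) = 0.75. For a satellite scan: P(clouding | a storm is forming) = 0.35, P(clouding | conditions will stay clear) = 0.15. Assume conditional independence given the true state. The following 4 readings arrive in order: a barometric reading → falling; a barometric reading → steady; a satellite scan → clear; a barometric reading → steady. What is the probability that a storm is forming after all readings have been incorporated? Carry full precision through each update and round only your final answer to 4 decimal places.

0.2582

After a barometric reading='falling': P(storm) = 0.8·0.4000 / (0.8·0.4000 + 0.75·0.6000) ≈ 0.4156
After a barometric reading='steady': P(storm) = 0.2·0.4156 / (0.2·0.4156 + 0.25·0.5844) ≈ 0.3626
After a satellite scan='clear': P(storm) = 0.65·0.3626 / (0.65·0.3626 + 0.85·0.6374) ≈ 0.3032
After a barometric reading='steady': P(storm) = 0.2·0.3032 / (0.2·0.3032 + 0.25·0.6968) ≈ 0.2582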